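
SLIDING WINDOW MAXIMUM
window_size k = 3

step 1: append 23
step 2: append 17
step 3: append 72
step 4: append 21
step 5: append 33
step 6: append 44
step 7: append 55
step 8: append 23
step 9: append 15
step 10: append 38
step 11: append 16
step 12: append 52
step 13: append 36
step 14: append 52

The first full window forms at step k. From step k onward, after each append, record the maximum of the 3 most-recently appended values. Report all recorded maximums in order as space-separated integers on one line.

step 1: append 23 -> window=[23] (not full yet)
step 2: append 17 -> window=[23, 17] (not full yet)
step 3: append 72 -> window=[23, 17, 72] -> max=72
step 4: append 21 -> window=[17, 72, 21] -> max=72
step 5: append 33 -> window=[72, 21, 33] -> max=72
step 6: append 44 -> window=[21, 33, 44] -> max=44
step 7: append 55 -> window=[33, 44, 55] -> max=55
step 8: append 23 -> window=[44, 55, 23] -> max=55
step 9: append 15 -> window=[55, 23, 15] -> max=55
step 10: append 38 -> window=[23, 15, 38] -> max=38
step 11: append 16 -> window=[15, 38, 16] -> max=38
step 12: append 52 -> window=[38, 16, 52] -> max=52
step 13: append 36 -> window=[16, 52, 36] -> max=52
step 14: append 52 -> window=[52, 36, 52] -> max=52

Answer: 72 72 72 44 55 55 55 38 38 52 52 52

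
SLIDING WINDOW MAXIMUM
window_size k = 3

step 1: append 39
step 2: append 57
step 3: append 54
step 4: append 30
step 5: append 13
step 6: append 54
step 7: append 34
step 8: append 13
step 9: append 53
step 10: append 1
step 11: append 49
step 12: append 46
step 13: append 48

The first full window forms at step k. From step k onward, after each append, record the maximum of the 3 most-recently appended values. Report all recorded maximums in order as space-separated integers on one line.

step 1: append 39 -> window=[39] (not full yet)
step 2: append 57 -> window=[39, 57] (not full yet)
step 3: append 54 -> window=[39, 57, 54] -> max=57
step 4: append 30 -> window=[57, 54, 30] -> max=57
step 5: append 13 -> window=[54, 30, 13] -> max=54
step 6: append 54 -> window=[30, 13, 54] -> max=54
step 7: append 34 -> window=[13, 54, 34] -> max=54
step 8: append 13 -> window=[54, 34, 13] -> max=54
step 9: append 53 -> window=[34, 13, 53] -> max=53
step 10: append 1 -> window=[13, 53, 1] -> max=53
step 11: append 49 -> window=[53, 1, 49] -> max=53
step 12: append 46 -> window=[1, 49, 46] -> max=49
step 13: append 48 -> window=[49, 46, 48] -> max=49

Answer: 57 57 54 54 54 54 53 53 53 49 49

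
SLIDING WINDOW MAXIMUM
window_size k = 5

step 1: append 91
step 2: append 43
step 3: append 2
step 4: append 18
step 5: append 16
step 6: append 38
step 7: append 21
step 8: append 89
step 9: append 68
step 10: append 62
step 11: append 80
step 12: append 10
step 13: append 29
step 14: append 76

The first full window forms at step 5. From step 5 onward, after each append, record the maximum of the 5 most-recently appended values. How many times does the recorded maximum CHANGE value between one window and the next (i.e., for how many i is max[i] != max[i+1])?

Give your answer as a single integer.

step 1: append 91 -> window=[91] (not full yet)
step 2: append 43 -> window=[91, 43] (not full yet)
step 3: append 2 -> window=[91, 43, 2] (not full yet)
step 4: append 18 -> window=[91, 43, 2, 18] (not full yet)
step 5: append 16 -> window=[91, 43, 2, 18, 16] -> max=91
step 6: append 38 -> window=[43, 2, 18, 16, 38] -> max=43
step 7: append 21 -> window=[2, 18, 16, 38, 21] -> max=38
step 8: append 89 -> window=[18, 16, 38, 21, 89] -> max=89
step 9: append 68 -> window=[16, 38, 21, 89, 68] -> max=89
step 10: append 62 -> window=[38, 21, 89, 68, 62] -> max=89
step 11: append 80 -> window=[21, 89, 68, 62, 80] -> max=89
step 12: append 10 -> window=[89, 68, 62, 80, 10] -> max=89
step 13: append 29 -> window=[68, 62, 80, 10, 29] -> max=80
step 14: append 76 -> window=[62, 80, 10, 29, 76] -> max=80
Recorded maximums: 91 43 38 89 89 89 89 89 80 80
Changes between consecutive maximums: 4

Answer: 4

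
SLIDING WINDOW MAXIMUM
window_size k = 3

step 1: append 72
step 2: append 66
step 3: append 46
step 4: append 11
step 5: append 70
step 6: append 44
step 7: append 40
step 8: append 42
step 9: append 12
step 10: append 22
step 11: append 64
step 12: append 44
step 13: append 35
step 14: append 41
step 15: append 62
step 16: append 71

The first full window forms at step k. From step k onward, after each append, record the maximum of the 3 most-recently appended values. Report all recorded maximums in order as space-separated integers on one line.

step 1: append 72 -> window=[72] (not full yet)
step 2: append 66 -> window=[72, 66] (not full yet)
step 3: append 46 -> window=[72, 66, 46] -> max=72
step 4: append 11 -> window=[66, 46, 11] -> max=66
step 5: append 70 -> window=[46, 11, 70] -> max=70
step 6: append 44 -> window=[11, 70, 44] -> max=70
step 7: append 40 -> window=[70, 44, 40] -> max=70
step 8: append 42 -> window=[44, 40, 42] -> max=44
step 9: append 12 -> window=[40, 42, 12] -> max=42
step 10: append 22 -> window=[42, 12, 22] -> max=42
step 11: append 64 -> window=[12, 22, 64] -> max=64
step 12: append 44 -> window=[22, 64, 44] -> max=64
step 13: append 35 -> window=[64, 44, 35] -> max=64
step 14: append 41 -> window=[44, 35, 41] -> max=44
step 15: append 62 -> window=[35, 41, 62] -> max=62
step 16: append 71 -> window=[41, 62, 71] -> max=71

Answer: 72 66 70 70 70 44 42 42 64 64 64 44 62 71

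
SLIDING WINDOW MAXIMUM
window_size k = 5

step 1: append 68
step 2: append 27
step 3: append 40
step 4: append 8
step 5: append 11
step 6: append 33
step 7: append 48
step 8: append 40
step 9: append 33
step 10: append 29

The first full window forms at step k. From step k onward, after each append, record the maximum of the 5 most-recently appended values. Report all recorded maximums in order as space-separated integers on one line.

step 1: append 68 -> window=[68] (not full yet)
step 2: append 27 -> window=[68, 27] (not full yet)
step 3: append 40 -> window=[68, 27, 40] (not full yet)
step 4: append 8 -> window=[68, 27, 40, 8] (not full yet)
step 5: append 11 -> window=[68, 27, 40, 8, 11] -> max=68
step 6: append 33 -> window=[27, 40, 8, 11, 33] -> max=40
step 7: append 48 -> window=[40, 8, 11, 33, 48] -> max=48
step 8: append 40 -> window=[8, 11, 33, 48, 40] -> max=48
step 9: append 33 -> window=[11, 33, 48, 40, 33] -> max=48
step 10: append 29 -> window=[33, 48, 40, 33, 29] -> max=48

Answer: 68 40 48 48 48 48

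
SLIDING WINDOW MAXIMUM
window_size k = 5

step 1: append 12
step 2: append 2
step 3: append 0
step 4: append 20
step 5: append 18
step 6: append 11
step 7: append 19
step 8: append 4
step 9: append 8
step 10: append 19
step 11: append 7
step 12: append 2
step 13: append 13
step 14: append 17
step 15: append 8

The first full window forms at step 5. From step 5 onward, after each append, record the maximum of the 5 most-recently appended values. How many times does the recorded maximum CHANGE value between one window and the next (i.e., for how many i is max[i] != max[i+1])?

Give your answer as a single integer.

step 1: append 12 -> window=[12] (not full yet)
step 2: append 2 -> window=[12, 2] (not full yet)
step 3: append 0 -> window=[12, 2, 0] (not full yet)
step 4: append 20 -> window=[12, 2, 0, 20] (not full yet)
step 5: append 18 -> window=[12, 2, 0, 20, 18] -> max=20
step 6: append 11 -> window=[2, 0, 20, 18, 11] -> max=20
step 7: append 19 -> window=[0, 20, 18, 11, 19] -> max=20
step 8: append 4 -> window=[20, 18, 11, 19, 4] -> max=20
step 9: append 8 -> window=[18, 11, 19, 4, 8] -> max=19
step 10: append 19 -> window=[11, 19, 4, 8, 19] -> max=19
step 11: append 7 -> window=[19, 4, 8, 19, 7] -> max=19
step 12: append 2 -> window=[4, 8, 19, 7, 2] -> max=19
step 13: append 13 -> window=[8, 19, 7, 2, 13] -> max=19
step 14: append 17 -> window=[19, 7, 2, 13, 17] -> max=19
step 15: append 8 -> window=[7, 2, 13, 17, 8] -> max=17
Recorded maximums: 20 20 20 20 19 19 19 19 19 19 17
Changes between consecutive maximums: 2

Answer: 2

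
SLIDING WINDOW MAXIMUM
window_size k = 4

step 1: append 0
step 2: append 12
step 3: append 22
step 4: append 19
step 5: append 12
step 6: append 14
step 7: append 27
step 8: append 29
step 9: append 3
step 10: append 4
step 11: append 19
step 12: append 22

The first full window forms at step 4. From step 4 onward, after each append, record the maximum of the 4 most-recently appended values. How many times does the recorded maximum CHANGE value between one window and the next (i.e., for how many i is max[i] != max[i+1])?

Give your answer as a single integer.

step 1: append 0 -> window=[0] (not full yet)
step 2: append 12 -> window=[0, 12] (not full yet)
step 3: append 22 -> window=[0, 12, 22] (not full yet)
step 4: append 19 -> window=[0, 12, 22, 19] -> max=22
step 5: append 12 -> window=[12, 22, 19, 12] -> max=22
step 6: append 14 -> window=[22, 19, 12, 14] -> max=22
step 7: append 27 -> window=[19, 12, 14, 27] -> max=27
step 8: append 29 -> window=[12, 14, 27, 29] -> max=29
step 9: append 3 -> window=[14, 27, 29, 3] -> max=29
step 10: append 4 -> window=[27, 29, 3, 4] -> max=29
step 11: append 19 -> window=[29, 3, 4, 19] -> max=29
step 12: append 22 -> window=[3, 4, 19, 22] -> max=22
Recorded maximums: 22 22 22 27 29 29 29 29 22
Changes between consecutive maximums: 3

Answer: 3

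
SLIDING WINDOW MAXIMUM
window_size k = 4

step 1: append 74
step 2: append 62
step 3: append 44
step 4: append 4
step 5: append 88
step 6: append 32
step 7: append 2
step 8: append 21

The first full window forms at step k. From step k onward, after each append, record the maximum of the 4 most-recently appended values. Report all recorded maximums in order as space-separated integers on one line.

Answer: 74 88 88 88 88

Derivation:
step 1: append 74 -> window=[74] (not full yet)
step 2: append 62 -> window=[74, 62] (not full yet)
step 3: append 44 -> window=[74, 62, 44] (not full yet)
step 4: append 4 -> window=[74, 62, 44, 4] -> max=74
step 5: append 88 -> window=[62, 44, 4, 88] -> max=88
step 6: append 32 -> window=[44, 4, 88, 32] -> max=88
step 7: append 2 -> window=[4, 88, 32, 2] -> max=88
step 8: append 21 -> window=[88, 32, 2, 21] -> max=88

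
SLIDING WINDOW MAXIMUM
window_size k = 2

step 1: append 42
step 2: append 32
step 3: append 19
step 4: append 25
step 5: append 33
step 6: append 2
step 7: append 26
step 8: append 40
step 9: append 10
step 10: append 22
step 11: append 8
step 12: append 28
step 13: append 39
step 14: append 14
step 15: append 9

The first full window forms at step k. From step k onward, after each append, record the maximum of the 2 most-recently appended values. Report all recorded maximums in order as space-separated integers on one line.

step 1: append 42 -> window=[42] (not full yet)
step 2: append 32 -> window=[42, 32] -> max=42
step 3: append 19 -> window=[32, 19] -> max=32
step 4: append 25 -> window=[19, 25] -> max=25
step 5: append 33 -> window=[25, 33] -> max=33
step 6: append 2 -> window=[33, 2] -> max=33
step 7: append 26 -> window=[2, 26] -> max=26
step 8: append 40 -> window=[26, 40] -> max=40
step 9: append 10 -> window=[40, 10] -> max=40
step 10: append 22 -> window=[10, 22] -> max=22
step 11: append 8 -> window=[22, 8] -> max=22
step 12: append 28 -> window=[8, 28] -> max=28
step 13: append 39 -> window=[28, 39] -> max=39
step 14: append 14 -> window=[39, 14] -> max=39
step 15: append 9 -> window=[14, 9] -> max=14

Answer: 42 32 25 33 33 26 40 40 22 22 28 39 39 14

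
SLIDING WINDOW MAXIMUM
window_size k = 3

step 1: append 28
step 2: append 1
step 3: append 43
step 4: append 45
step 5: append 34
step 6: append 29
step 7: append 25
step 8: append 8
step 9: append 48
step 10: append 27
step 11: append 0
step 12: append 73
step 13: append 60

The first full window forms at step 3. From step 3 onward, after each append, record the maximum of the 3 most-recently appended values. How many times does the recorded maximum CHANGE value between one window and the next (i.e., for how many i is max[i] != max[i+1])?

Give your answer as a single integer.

step 1: append 28 -> window=[28] (not full yet)
step 2: append 1 -> window=[28, 1] (not full yet)
step 3: append 43 -> window=[28, 1, 43] -> max=43
step 4: append 45 -> window=[1, 43, 45] -> max=45
step 5: append 34 -> window=[43, 45, 34] -> max=45
step 6: append 29 -> window=[45, 34, 29] -> max=45
step 7: append 25 -> window=[34, 29, 25] -> max=34
step 8: append 8 -> window=[29, 25, 8] -> max=29
step 9: append 48 -> window=[25, 8, 48] -> max=48
step 10: append 27 -> window=[8, 48, 27] -> max=48
step 11: append 0 -> window=[48, 27, 0] -> max=48
step 12: append 73 -> window=[27, 0, 73] -> max=73
step 13: append 60 -> window=[0, 73, 60] -> max=73
Recorded maximums: 43 45 45 45 34 29 48 48 48 73 73
Changes between consecutive maximums: 5

Answer: 5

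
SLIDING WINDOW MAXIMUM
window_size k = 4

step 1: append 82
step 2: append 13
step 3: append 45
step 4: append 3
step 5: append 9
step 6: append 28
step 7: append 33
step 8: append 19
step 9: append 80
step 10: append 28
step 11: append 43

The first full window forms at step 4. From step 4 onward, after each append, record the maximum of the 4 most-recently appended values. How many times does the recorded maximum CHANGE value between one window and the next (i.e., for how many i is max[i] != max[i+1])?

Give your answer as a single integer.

step 1: append 82 -> window=[82] (not full yet)
step 2: append 13 -> window=[82, 13] (not full yet)
step 3: append 45 -> window=[82, 13, 45] (not full yet)
step 4: append 3 -> window=[82, 13, 45, 3] -> max=82
step 5: append 9 -> window=[13, 45, 3, 9] -> max=45
step 6: append 28 -> window=[45, 3, 9, 28] -> max=45
step 7: append 33 -> window=[3, 9, 28, 33] -> max=33
step 8: append 19 -> window=[9, 28, 33, 19] -> max=33
step 9: append 80 -> window=[28, 33, 19, 80] -> max=80
step 10: append 28 -> window=[33, 19, 80, 28] -> max=80
step 11: append 43 -> window=[19, 80, 28, 43] -> max=80
Recorded maximums: 82 45 45 33 33 80 80 80
Changes between consecutive maximums: 3

Answer: 3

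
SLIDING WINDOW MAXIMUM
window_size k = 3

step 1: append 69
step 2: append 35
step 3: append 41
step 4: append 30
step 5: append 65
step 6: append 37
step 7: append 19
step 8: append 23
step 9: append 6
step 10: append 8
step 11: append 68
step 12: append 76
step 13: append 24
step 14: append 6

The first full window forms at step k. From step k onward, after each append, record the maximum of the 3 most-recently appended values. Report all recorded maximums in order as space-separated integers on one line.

Answer: 69 41 65 65 65 37 23 23 68 76 76 76

Derivation:
step 1: append 69 -> window=[69] (not full yet)
step 2: append 35 -> window=[69, 35] (not full yet)
step 3: append 41 -> window=[69, 35, 41] -> max=69
step 4: append 30 -> window=[35, 41, 30] -> max=41
step 5: append 65 -> window=[41, 30, 65] -> max=65
step 6: append 37 -> window=[30, 65, 37] -> max=65
step 7: append 19 -> window=[65, 37, 19] -> max=65
step 8: append 23 -> window=[37, 19, 23] -> max=37
step 9: append 6 -> window=[19, 23, 6] -> max=23
step 10: append 8 -> window=[23, 6, 8] -> max=23
step 11: append 68 -> window=[6, 8, 68] -> max=68
step 12: append 76 -> window=[8, 68, 76] -> max=76
step 13: append 24 -> window=[68, 76, 24] -> max=76
step 14: append 6 -> window=[76, 24, 6] -> max=76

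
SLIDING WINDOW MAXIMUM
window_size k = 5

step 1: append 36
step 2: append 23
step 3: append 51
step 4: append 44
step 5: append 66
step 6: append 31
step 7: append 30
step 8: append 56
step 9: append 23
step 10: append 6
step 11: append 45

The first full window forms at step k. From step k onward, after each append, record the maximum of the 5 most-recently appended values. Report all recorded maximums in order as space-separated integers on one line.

Answer: 66 66 66 66 66 56 56

Derivation:
step 1: append 36 -> window=[36] (not full yet)
step 2: append 23 -> window=[36, 23] (not full yet)
step 3: append 51 -> window=[36, 23, 51] (not full yet)
step 4: append 44 -> window=[36, 23, 51, 44] (not full yet)
step 5: append 66 -> window=[36, 23, 51, 44, 66] -> max=66
step 6: append 31 -> window=[23, 51, 44, 66, 31] -> max=66
step 7: append 30 -> window=[51, 44, 66, 31, 30] -> max=66
step 8: append 56 -> window=[44, 66, 31, 30, 56] -> max=66
step 9: append 23 -> window=[66, 31, 30, 56, 23] -> max=66
step 10: append 6 -> window=[31, 30, 56, 23, 6] -> max=56
step 11: append 45 -> window=[30, 56, 23, 6, 45] -> max=56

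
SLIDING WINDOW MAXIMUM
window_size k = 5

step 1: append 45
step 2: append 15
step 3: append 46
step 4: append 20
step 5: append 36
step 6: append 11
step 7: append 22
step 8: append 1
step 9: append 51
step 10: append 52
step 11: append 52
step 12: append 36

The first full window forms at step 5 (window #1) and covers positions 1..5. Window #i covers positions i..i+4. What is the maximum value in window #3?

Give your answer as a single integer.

step 1: append 45 -> window=[45] (not full yet)
step 2: append 15 -> window=[45, 15] (not full yet)
step 3: append 46 -> window=[45, 15, 46] (not full yet)
step 4: append 20 -> window=[45, 15, 46, 20] (not full yet)
step 5: append 36 -> window=[45, 15, 46, 20, 36] -> max=46
step 6: append 11 -> window=[15, 46, 20, 36, 11] -> max=46
step 7: append 22 -> window=[46, 20, 36, 11, 22] -> max=46
Window #3 max = 46

Answer: 46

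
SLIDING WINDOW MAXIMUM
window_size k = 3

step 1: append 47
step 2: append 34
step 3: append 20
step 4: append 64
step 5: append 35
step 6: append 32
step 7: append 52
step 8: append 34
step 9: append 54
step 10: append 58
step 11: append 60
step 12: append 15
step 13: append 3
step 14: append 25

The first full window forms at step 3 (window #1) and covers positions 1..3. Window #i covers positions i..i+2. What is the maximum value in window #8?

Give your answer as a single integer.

Answer: 58

Derivation:
step 1: append 47 -> window=[47] (not full yet)
step 2: append 34 -> window=[47, 34] (not full yet)
step 3: append 20 -> window=[47, 34, 20] -> max=47
step 4: append 64 -> window=[34, 20, 64] -> max=64
step 5: append 35 -> window=[20, 64, 35] -> max=64
step 6: append 32 -> window=[64, 35, 32] -> max=64
step 7: append 52 -> window=[35, 32, 52] -> max=52
step 8: append 34 -> window=[32, 52, 34] -> max=52
step 9: append 54 -> window=[52, 34, 54] -> max=54
step 10: append 58 -> window=[34, 54, 58] -> max=58
Window #8 max = 58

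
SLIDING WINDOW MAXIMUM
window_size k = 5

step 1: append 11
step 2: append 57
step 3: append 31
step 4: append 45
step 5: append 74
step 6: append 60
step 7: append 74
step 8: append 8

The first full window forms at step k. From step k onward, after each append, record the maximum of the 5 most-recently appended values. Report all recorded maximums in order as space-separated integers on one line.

Answer: 74 74 74 74

Derivation:
step 1: append 11 -> window=[11] (not full yet)
step 2: append 57 -> window=[11, 57] (not full yet)
step 3: append 31 -> window=[11, 57, 31] (not full yet)
step 4: append 45 -> window=[11, 57, 31, 45] (not full yet)
step 5: append 74 -> window=[11, 57, 31, 45, 74] -> max=74
step 6: append 60 -> window=[57, 31, 45, 74, 60] -> max=74
step 7: append 74 -> window=[31, 45, 74, 60, 74] -> max=74
step 8: append 8 -> window=[45, 74, 60, 74, 8] -> max=74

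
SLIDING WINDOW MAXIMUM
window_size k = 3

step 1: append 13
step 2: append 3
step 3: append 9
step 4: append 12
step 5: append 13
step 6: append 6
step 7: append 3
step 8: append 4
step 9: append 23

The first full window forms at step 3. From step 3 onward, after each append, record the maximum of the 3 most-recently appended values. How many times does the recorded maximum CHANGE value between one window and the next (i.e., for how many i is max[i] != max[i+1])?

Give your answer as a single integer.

Answer: 4

Derivation:
step 1: append 13 -> window=[13] (not full yet)
step 2: append 3 -> window=[13, 3] (not full yet)
step 3: append 9 -> window=[13, 3, 9] -> max=13
step 4: append 12 -> window=[3, 9, 12] -> max=12
step 5: append 13 -> window=[9, 12, 13] -> max=13
step 6: append 6 -> window=[12, 13, 6] -> max=13
step 7: append 3 -> window=[13, 6, 3] -> max=13
step 8: append 4 -> window=[6, 3, 4] -> max=6
step 9: append 23 -> window=[3, 4, 23] -> max=23
Recorded maximums: 13 12 13 13 13 6 23
Changes between consecutive maximums: 4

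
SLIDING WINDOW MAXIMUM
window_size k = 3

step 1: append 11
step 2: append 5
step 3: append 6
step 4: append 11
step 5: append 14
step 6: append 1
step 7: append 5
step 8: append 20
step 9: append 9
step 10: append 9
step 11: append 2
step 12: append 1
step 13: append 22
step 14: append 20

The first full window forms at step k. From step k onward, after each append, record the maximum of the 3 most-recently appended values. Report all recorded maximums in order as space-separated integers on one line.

step 1: append 11 -> window=[11] (not full yet)
step 2: append 5 -> window=[11, 5] (not full yet)
step 3: append 6 -> window=[11, 5, 6] -> max=11
step 4: append 11 -> window=[5, 6, 11] -> max=11
step 5: append 14 -> window=[6, 11, 14] -> max=14
step 6: append 1 -> window=[11, 14, 1] -> max=14
step 7: append 5 -> window=[14, 1, 5] -> max=14
step 8: append 20 -> window=[1, 5, 20] -> max=20
step 9: append 9 -> window=[5, 20, 9] -> max=20
step 10: append 9 -> window=[20, 9, 9] -> max=20
step 11: append 2 -> window=[9, 9, 2] -> max=9
step 12: append 1 -> window=[9, 2, 1] -> max=9
step 13: append 22 -> window=[2, 1, 22] -> max=22
step 14: append 20 -> window=[1, 22, 20] -> max=22

Answer: 11 11 14 14 14 20 20 20 9 9 22 22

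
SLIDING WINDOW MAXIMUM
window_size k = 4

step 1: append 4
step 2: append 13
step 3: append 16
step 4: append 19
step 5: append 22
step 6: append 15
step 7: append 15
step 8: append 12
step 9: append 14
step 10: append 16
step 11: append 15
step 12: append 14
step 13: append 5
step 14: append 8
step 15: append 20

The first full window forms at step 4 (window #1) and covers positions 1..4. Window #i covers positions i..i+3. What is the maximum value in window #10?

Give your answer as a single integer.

step 1: append 4 -> window=[4] (not full yet)
step 2: append 13 -> window=[4, 13] (not full yet)
step 3: append 16 -> window=[4, 13, 16] (not full yet)
step 4: append 19 -> window=[4, 13, 16, 19] -> max=19
step 5: append 22 -> window=[13, 16, 19, 22] -> max=22
step 6: append 15 -> window=[16, 19, 22, 15] -> max=22
step 7: append 15 -> window=[19, 22, 15, 15] -> max=22
step 8: append 12 -> window=[22, 15, 15, 12] -> max=22
step 9: append 14 -> window=[15, 15, 12, 14] -> max=15
step 10: append 16 -> window=[15, 12, 14, 16] -> max=16
step 11: append 15 -> window=[12, 14, 16, 15] -> max=16
step 12: append 14 -> window=[14, 16, 15, 14] -> max=16
step 13: append 5 -> window=[16, 15, 14, 5] -> max=16
Window #10 max = 16

Answer: 16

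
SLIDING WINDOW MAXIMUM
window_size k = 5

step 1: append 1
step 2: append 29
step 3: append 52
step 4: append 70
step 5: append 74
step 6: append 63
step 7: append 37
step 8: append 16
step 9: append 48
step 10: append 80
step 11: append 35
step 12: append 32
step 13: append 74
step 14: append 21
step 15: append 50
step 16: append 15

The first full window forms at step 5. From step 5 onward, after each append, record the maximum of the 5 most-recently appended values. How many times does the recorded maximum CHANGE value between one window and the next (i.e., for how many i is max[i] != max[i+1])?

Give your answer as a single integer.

step 1: append 1 -> window=[1] (not full yet)
step 2: append 29 -> window=[1, 29] (not full yet)
step 3: append 52 -> window=[1, 29, 52] (not full yet)
step 4: append 70 -> window=[1, 29, 52, 70] (not full yet)
step 5: append 74 -> window=[1, 29, 52, 70, 74] -> max=74
step 6: append 63 -> window=[29, 52, 70, 74, 63] -> max=74
step 7: append 37 -> window=[52, 70, 74, 63, 37] -> max=74
step 8: append 16 -> window=[70, 74, 63, 37, 16] -> max=74
step 9: append 48 -> window=[74, 63, 37, 16, 48] -> max=74
step 10: append 80 -> window=[63, 37, 16, 48, 80] -> max=80
step 11: append 35 -> window=[37, 16, 48, 80, 35] -> max=80
step 12: append 32 -> window=[16, 48, 80, 35, 32] -> max=80
step 13: append 74 -> window=[48, 80, 35, 32, 74] -> max=80
step 14: append 21 -> window=[80, 35, 32, 74, 21] -> max=80
step 15: append 50 -> window=[35, 32, 74, 21, 50] -> max=74
step 16: append 15 -> window=[32, 74, 21, 50, 15] -> max=74
Recorded maximums: 74 74 74 74 74 80 80 80 80 80 74 74
Changes between consecutive maximums: 2

Answer: 2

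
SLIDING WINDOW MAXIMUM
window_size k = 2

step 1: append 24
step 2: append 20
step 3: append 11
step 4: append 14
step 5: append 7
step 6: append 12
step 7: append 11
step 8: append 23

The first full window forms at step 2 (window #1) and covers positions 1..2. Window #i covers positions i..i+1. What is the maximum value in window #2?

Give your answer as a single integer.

Answer: 20

Derivation:
step 1: append 24 -> window=[24] (not full yet)
step 2: append 20 -> window=[24, 20] -> max=24
step 3: append 11 -> window=[20, 11] -> max=20
Window #2 max = 20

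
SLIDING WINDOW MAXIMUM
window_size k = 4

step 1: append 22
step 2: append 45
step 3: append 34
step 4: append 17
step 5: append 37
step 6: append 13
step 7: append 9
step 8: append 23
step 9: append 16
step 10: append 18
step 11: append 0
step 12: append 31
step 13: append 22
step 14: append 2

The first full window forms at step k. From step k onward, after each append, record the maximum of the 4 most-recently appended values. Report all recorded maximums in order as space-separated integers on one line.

Answer: 45 45 37 37 37 23 23 23 31 31 31

Derivation:
step 1: append 22 -> window=[22] (not full yet)
step 2: append 45 -> window=[22, 45] (not full yet)
step 3: append 34 -> window=[22, 45, 34] (not full yet)
step 4: append 17 -> window=[22, 45, 34, 17] -> max=45
step 5: append 37 -> window=[45, 34, 17, 37] -> max=45
step 6: append 13 -> window=[34, 17, 37, 13] -> max=37
step 7: append 9 -> window=[17, 37, 13, 9] -> max=37
step 8: append 23 -> window=[37, 13, 9, 23] -> max=37
step 9: append 16 -> window=[13, 9, 23, 16] -> max=23
step 10: append 18 -> window=[9, 23, 16, 18] -> max=23
step 11: append 0 -> window=[23, 16, 18, 0] -> max=23
step 12: append 31 -> window=[16, 18, 0, 31] -> max=31
step 13: append 22 -> window=[18, 0, 31, 22] -> max=31
step 14: append 2 -> window=[0, 31, 22, 2] -> max=31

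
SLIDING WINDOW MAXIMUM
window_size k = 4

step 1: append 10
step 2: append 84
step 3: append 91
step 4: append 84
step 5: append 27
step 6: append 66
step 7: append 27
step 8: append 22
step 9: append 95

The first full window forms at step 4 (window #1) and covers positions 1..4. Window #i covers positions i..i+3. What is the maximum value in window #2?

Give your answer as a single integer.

step 1: append 10 -> window=[10] (not full yet)
step 2: append 84 -> window=[10, 84] (not full yet)
step 3: append 91 -> window=[10, 84, 91] (not full yet)
step 4: append 84 -> window=[10, 84, 91, 84] -> max=91
step 5: append 27 -> window=[84, 91, 84, 27] -> max=91
Window #2 max = 91

Answer: 91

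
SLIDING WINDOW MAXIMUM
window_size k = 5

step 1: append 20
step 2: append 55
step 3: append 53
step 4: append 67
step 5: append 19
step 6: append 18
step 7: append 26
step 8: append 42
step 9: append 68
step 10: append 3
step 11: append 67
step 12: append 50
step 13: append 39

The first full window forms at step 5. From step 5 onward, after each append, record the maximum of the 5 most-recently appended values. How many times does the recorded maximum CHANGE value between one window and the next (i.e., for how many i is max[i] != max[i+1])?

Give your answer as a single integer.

step 1: append 20 -> window=[20] (not full yet)
step 2: append 55 -> window=[20, 55] (not full yet)
step 3: append 53 -> window=[20, 55, 53] (not full yet)
step 4: append 67 -> window=[20, 55, 53, 67] (not full yet)
step 5: append 19 -> window=[20, 55, 53, 67, 19] -> max=67
step 6: append 18 -> window=[55, 53, 67, 19, 18] -> max=67
step 7: append 26 -> window=[53, 67, 19, 18, 26] -> max=67
step 8: append 42 -> window=[67, 19, 18, 26, 42] -> max=67
step 9: append 68 -> window=[19, 18, 26, 42, 68] -> max=68
step 10: append 3 -> window=[18, 26, 42, 68, 3] -> max=68
step 11: append 67 -> window=[26, 42, 68, 3, 67] -> max=68
step 12: append 50 -> window=[42, 68, 3, 67, 50] -> max=68
step 13: append 39 -> window=[68, 3, 67, 50, 39] -> max=68
Recorded maximums: 67 67 67 67 68 68 68 68 68
Changes between consecutive maximums: 1

Answer: 1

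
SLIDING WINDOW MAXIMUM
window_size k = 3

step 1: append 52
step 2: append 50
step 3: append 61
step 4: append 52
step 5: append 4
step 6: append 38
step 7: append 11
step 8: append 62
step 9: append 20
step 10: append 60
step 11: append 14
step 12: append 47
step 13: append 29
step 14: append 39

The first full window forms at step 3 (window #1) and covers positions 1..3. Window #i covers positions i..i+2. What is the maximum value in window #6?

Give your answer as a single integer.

step 1: append 52 -> window=[52] (not full yet)
step 2: append 50 -> window=[52, 50] (not full yet)
step 3: append 61 -> window=[52, 50, 61] -> max=61
step 4: append 52 -> window=[50, 61, 52] -> max=61
step 5: append 4 -> window=[61, 52, 4] -> max=61
step 6: append 38 -> window=[52, 4, 38] -> max=52
step 7: append 11 -> window=[4, 38, 11] -> max=38
step 8: append 62 -> window=[38, 11, 62] -> max=62
Window #6 max = 62

Answer: 62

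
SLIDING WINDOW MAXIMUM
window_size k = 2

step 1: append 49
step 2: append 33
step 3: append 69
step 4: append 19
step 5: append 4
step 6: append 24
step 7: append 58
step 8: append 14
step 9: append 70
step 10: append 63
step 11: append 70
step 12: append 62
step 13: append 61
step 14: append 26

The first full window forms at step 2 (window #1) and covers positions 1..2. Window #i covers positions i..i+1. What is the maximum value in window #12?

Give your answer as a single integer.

Answer: 62

Derivation:
step 1: append 49 -> window=[49] (not full yet)
step 2: append 33 -> window=[49, 33] -> max=49
step 3: append 69 -> window=[33, 69] -> max=69
step 4: append 19 -> window=[69, 19] -> max=69
step 5: append 4 -> window=[19, 4] -> max=19
step 6: append 24 -> window=[4, 24] -> max=24
step 7: append 58 -> window=[24, 58] -> max=58
step 8: append 14 -> window=[58, 14] -> max=58
step 9: append 70 -> window=[14, 70] -> max=70
step 10: append 63 -> window=[70, 63] -> max=70
step 11: append 70 -> window=[63, 70] -> max=70
step 12: append 62 -> window=[70, 62] -> max=70
step 13: append 61 -> window=[62, 61] -> max=62
Window #12 max = 62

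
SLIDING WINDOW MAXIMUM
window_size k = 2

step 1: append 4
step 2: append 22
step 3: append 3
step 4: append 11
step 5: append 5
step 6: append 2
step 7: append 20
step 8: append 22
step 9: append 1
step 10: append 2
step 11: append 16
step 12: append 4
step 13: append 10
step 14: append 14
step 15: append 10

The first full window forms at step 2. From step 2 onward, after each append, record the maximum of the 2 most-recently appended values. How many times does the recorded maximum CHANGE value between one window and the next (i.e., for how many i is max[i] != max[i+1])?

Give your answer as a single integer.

Answer: 8

Derivation:
step 1: append 4 -> window=[4] (not full yet)
step 2: append 22 -> window=[4, 22] -> max=22
step 3: append 3 -> window=[22, 3] -> max=22
step 4: append 11 -> window=[3, 11] -> max=11
step 5: append 5 -> window=[11, 5] -> max=11
step 6: append 2 -> window=[5, 2] -> max=5
step 7: append 20 -> window=[2, 20] -> max=20
step 8: append 22 -> window=[20, 22] -> max=22
step 9: append 1 -> window=[22, 1] -> max=22
step 10: append 2 -> window=[1, 2] -> max=2
step 11: append 16 -> window=[2, 16] -> max=16
step 12: append 4 -> window=[16, 4] -> max=16
step 13: append 10 -> window=[4, 10] -> max=10
step 14: append 14 -> window=[10, 14] -> max=14
step 15: append 10 -> window=[14, 10] -> max=14
Recorded maximums: 22 22 11 11 5 20 22 22 2 16 16 10 14 14
Changes between consecutive maximums: 8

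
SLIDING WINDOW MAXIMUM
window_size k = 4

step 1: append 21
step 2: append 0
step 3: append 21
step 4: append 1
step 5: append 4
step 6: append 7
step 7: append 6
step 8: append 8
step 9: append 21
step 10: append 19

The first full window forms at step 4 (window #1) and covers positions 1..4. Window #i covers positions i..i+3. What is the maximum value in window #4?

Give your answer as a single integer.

step 1: append 21 -> window=[21] (not full yet)
step 2: append 0 -> window=[21, 0] (not full yet)
step 3: append 21 -> window=[21, 0, 21] (not full yet)
step 4: append 1 -> window=[21, 0, 21, 1] -> max=21
step 5: append 4 -> window=[0, 21, 1, 4] -> max=21
step 6: append 7 -> window=[21, 1, 4, 7] -> max=21
step 7: append 6 -> window=[1, 4, 7, 6] -> max=7
Window #4 max = 7

Answer: 7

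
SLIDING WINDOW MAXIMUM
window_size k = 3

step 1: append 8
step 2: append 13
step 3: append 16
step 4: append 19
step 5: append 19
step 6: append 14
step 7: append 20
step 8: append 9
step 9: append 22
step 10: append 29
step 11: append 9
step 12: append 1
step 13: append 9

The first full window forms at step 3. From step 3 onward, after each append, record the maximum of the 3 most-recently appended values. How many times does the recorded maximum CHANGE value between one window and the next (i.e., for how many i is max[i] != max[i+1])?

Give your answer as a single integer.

step 1: append 8 -> window=[8] (not full yet)
step 2: append 13 -> window=[8, 13] (not full yet)
step 3: append 16 -> window=[8, 13, 16] -> max=16
step 4: append 19 -> window=[13, 16, 19] -> max=19
step 5: append 19 -> window=[16, 19, 19] -> max=19
step 6: append 14 -> window=[19, 19, 14] -> max=19
step 7: append 20 -> window=[19, 14, 20] -> max=20
step 8: append 9 -> window=[14, 20, 9] -> max=20
step 9: append 22 -> window=[20, 9, 22] -> max=22
step 10: append 29 -> window=[9, 22, 29] -> max=29
step 11: append 9 -> window=[22, 29, 9] -> max=29
step 12: append 1 -> window=[29, 9, 1] -> max=29
step 13: append 9 -> window=[9, 1, 9] -> max=9
Recorded maximums: 16 19 19 19 20 20 22 29 29 29 9
Changes between consecutive maximums: 5

Answer: 5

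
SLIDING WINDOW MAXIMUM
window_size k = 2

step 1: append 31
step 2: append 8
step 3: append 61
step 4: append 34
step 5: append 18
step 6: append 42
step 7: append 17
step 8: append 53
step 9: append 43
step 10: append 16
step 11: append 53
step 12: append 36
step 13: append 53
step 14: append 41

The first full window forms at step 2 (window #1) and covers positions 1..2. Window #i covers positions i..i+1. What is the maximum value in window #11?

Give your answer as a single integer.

step 1: append 31 -> window=[31] (not full yet)
step 2: append 8 -> window=[31, 8] -> max=31
step 3: append 61 -> window=[8, 61] -> max=61
step 4: append 34 -> window=[61, 34] -> max=61
step 5: append 18 -> window=[34, 18] -> max=34
step 6: append 42 -> window=[18, 42] -> max=42
step 7: append 17 -> window=[42, 17] -> max=42
step 8: append 53 -> window=[17, 53] -> max=53
step 9: append 43 -> window=[53, 43] -> max=53
step 10: append 16 -> window=[43, 16] -> max=43
step 11: append 53 -> window=[16, 53] -> max=53
step 12: append 36 -> window=[53, 36] -> max=53
Window #11 max = 53

Answer: 53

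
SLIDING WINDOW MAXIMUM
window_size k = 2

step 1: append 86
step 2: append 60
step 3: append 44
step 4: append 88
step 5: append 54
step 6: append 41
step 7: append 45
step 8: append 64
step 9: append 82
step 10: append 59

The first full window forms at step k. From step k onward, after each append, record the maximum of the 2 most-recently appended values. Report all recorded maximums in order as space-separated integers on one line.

step 1: append 86 -> window=[86] (not full yet)
step 2: append 60 -> window=[86, 60] -> max=86
step 3: append 44 -> window=[60, 44] -> max=60
step 4: append 88 -> window=[44, 88] -> max=88
step 5: append 54 -> window=[88, 54] -> max=88
step 6: append 41 -> window=[54, 41] -> max=54
step 7: append 45 -> window=[41, 45] -> max=45
step 8: append 64 -> window=[45, 64] -> max=64
step 9: append 82 -> window=[64, 82] -> max=82
step 10: append 59 -> window=[82, 59] -> max=82

Answer: 86 60 88 88 54 45 64 82 82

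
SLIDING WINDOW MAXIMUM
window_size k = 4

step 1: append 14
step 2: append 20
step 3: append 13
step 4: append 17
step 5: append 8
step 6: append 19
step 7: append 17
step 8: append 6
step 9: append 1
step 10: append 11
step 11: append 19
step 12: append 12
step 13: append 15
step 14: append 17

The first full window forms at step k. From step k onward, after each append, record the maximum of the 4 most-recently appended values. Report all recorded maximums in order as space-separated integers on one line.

Answer: 20 20 19 19 19 19 17 19 19 19 19

Derivation:
step 1: append 14 -> window=[14] (not full yet)
step 2: append 20 -> window=[14, 20] (not full yet)
step 3: append 13 -> window=[14, 20, 13] (not full yet)
step 4: append 17 -> window=[14, 20, 13, 17] -> max=20
step 5: append 8 -> window=[20, 13, 17, 8] -> max=20
step 6: append 19 -> window=[13, 17, 8, 19] -> max=19
step 7: append 17 -> window=[17, 8, 19, 17] -> max=19
step 8: append 6 -> window=[8, 19, 17, 6] -> max=19
step 9: append 1 -> window=[19, 17, 6, 1] -> max=19
step 10: append 11 -> window=[17, 6, 1, 11] -> max=17
step 11: append 19 -> window=[6, 1, 11, 19] -> max=19
step 12: append 12 -> window=[1, 11, 19, 12] -> max=19
step 13: append 15 -> window=[11, 19, 12, 15] -> max=19
step 14: append 17 -> window=[19, 12, 15, 17] -> max=19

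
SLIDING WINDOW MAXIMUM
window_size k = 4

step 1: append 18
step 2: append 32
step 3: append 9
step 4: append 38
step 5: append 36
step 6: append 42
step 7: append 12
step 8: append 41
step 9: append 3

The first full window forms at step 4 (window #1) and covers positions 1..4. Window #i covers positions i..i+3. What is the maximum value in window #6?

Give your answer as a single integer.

step 1: append 18 -> window=[18] (not full yet)
step 2: append 32 -> window=[18, 32] (not full yet)
step 3: append 9 -> window=[18, 32, 9] (not full yet)
step 4: append 38 -> window=[18, 32, 9, 38] -> max=38
step 5: append 36 -> window=[32, 9, 38, 36] -> max=38
step 6: append 42 -> window=[9, 38, 36, 42] -> max=42
step 7: append 12 -> window=[38, 36, 42, 12] -> max=42
step 8: append 41 -> window=[36, 42, 12, 41] -> max=42
step 9: append 3 -> window=[42, 12, 41, 3] -> max=42
Window #6 max = 42

Answer: 42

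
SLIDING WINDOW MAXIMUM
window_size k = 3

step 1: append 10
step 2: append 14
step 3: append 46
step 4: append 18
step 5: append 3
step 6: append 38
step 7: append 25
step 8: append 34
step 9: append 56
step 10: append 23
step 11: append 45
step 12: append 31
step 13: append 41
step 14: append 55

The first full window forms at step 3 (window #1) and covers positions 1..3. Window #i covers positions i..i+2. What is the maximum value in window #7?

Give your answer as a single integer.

Answer: 56

Derivation:
step 1: append 10 -> window=[10] (not full yet)
step 2: append 14 -> window=[10, 14] (not full yet)
step 3: append 46 -> window=[10, 14, 46] -> max=46
step 4: append 18 -> window=[14, 46, 18] -> max=46
step 5: append 3 -> window=[46, 18, 3] -> max=46
step 6: append 38 -> window=[18, 3, 38] -> max=38
step 7: append 25 -> window=[3, 38, 25] -> max=38
step 8: append 34 -> window=[38, 25, 34] -> max=38
step 9: append 56 -> window=[25, 34, 56] -> max=56
Window #7 max = 56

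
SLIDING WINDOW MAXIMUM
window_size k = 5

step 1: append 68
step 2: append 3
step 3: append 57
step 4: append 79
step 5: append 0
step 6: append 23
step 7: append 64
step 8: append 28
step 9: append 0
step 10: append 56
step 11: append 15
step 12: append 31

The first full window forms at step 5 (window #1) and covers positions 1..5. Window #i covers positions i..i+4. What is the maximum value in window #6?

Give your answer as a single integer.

step 1: append 68 -> window=[68] (not full yet)
step 2: append 3 -> window=[68, 3] (not full yet)
step 3: append 57 -> window=[68, 3, 57] (not full yet)
step 4: append 79 -> window=[68, 3, 57, 79] (not full yet)
step 5: append 0 -> window=[68, 3, 57, 79, 0] -> max=79
step 6: append 23 -> window=[3, 57, 79, 0, 23] -> max=79
step 7: append 64 -> window=[57, 79, 0, 23, 64] -> max=79
step 8: append 28 -> window=[79, 0, 23, 64, 28] -> max=79
step 9: append 0 -> window=[0, 23, 64, 28, 0] -> max=64
step 10: append 56 -> window=[23, 64, 28, 0, 56] -> max=64
Window #6 max = 64

Answer: 64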